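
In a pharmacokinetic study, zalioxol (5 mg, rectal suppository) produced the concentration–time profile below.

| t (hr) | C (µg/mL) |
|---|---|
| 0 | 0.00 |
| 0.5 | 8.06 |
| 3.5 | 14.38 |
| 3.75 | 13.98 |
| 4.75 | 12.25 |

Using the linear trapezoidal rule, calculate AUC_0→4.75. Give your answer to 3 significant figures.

AUC = 52.3 µg/mL·hr

Trapezoidal AUC_0→4.75:
  [0→0.5]: (0.00+8.06)/2 × 0.5 = 2.015
  [0.5→3.5]: (8.06+14.38)/2 × 3 = 33.66
  [3.5→3.75]: (14.38+13.98)/2 × 0.25 = 3.545
  [3.75→4.75]: (13.98+12.25)/2 × 1 = 13.115
  Sum = 52.335 µg/mL·hr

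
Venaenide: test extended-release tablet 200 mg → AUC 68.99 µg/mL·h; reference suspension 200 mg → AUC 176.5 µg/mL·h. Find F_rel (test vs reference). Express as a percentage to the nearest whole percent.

F_rel = 39%

F_rel = (AUC_test/D_test) / (AUC_ref/D_ref)
      = (68.99/200) / (176.5/200)
      = 0.34495 / 0.8825 = 0.3909 = 39.09%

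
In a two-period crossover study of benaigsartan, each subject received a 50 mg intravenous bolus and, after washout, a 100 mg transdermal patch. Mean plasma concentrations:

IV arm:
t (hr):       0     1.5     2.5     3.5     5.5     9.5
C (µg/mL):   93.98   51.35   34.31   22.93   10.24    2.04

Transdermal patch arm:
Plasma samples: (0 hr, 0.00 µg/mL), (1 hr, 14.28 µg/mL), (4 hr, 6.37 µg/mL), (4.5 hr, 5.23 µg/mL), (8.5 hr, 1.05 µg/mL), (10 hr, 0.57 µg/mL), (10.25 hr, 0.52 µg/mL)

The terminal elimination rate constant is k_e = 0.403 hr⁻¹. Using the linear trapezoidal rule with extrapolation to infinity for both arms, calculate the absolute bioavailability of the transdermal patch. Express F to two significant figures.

F = 0.12

Trapezoidal AUC_0→9.5 (IV):
  [0→1.5]: (93.98+51.35)/2 × 1.5 = 108.9975
  [1.5→2.5]: (51.35+34.31)/2 × 1 = 42.83
  [2.5→3.5]: (34.31+22.93)/2 × 1 = 28.62
  [3.5→5.5]: (22.93+10.24)/2 × 2 = 33.17
  [5.5→9.5]: (10.24+2.04)/2 × 4 = 24.56
  Sum = 238.1775 µg/mL·hr
IV tail: 2.04/0.403 = 5.062; AUC_iv,0→∞ = 238.1775 + 5.062 = 243.2395 µg/mL·hr
Trapezoidal AUC_0→10.25 (transdermal patch):
  [0→1]: (0.00+14.28)/2 × 1 = 7.14
  [1→4]: (14.28+6.37)/2 × 3 = 30.975
  [4→4.5]: (6.37+5.23)/2 × 0.5 = 2.9
  [4.5→8.5]: (5.23+1.05)/2 × 4 = 12.56
  [8.5→10]: (1.05+0.57)/2 × 1.5 = 1.215
  [10→10.25]: (0.57+0.52)/2 × 0.25 = 0.13625
  Sum = 54.92625 µg/mL·hr
transdermal patch tail: 0.52/0.403 = 1.290; AUC_ev,0→∞ = 54.92625 + 1.290 = 56.21625 µg/mL·hr
F = (AUC_ev/D_ev)/(AUC_iv/D_iv) = (56.21625/100)/(243.2395/50) = 0.5621625/4.86479 = 0.1156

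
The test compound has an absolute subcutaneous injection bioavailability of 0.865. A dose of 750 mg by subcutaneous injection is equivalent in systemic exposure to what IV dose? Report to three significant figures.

Systemic exposure from an extravascular dose = F × D_ev, so the equivalent IV dose is F × D_ev.
D_iv = F × D_ev = 0.865 × 750 = 648.75 mg

D_iv = 649 mg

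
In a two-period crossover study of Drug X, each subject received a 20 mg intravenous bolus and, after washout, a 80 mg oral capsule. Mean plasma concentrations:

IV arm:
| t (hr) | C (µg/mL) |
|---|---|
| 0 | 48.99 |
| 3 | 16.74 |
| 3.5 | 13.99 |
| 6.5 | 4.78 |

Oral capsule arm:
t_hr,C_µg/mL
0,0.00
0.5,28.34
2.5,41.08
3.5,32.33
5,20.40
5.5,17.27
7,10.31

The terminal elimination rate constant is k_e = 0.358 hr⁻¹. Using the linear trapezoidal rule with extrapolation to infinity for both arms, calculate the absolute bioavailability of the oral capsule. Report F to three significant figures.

Trapezoidal AUC_0→6.5 (IV):
  [0→3]: (48.99+16.74)/2 × 3 = 98.595
  [3→3.5]: (16.74+13.99)/2 × 0.5 = 7.6825
  [3.5→6.5]: (13.99+4.78)/2 × 3 = 28.155
  Sum = 134.4325 µg/mL·hr
IV tail: 4.78/0.358 = 13.352; AUC_iv,0→∞ = 134.4325 + 13.352 = 147.7845 µg/mL·hr
Trapezoidal AUC_0→7 (oral capsule):
  [0→0.5]: (0.00+28.34)/2 × 0.5 = 7.085
  [0.5→2.5]: (28.34+41.08)/2 × 2 = 69.42
  [2.5→3.5]: (41.08+32.33)/2 × 1 = 36.705
  [3.5→5]: (32.33+20.40)/2 × 1.5 = 39.5475
  [5→5.5]: (20.40+17.27)/2 × 0.5 = 9.4175
  [5.5→7]: (17.27+10.31)/2 × 1.5 = 20.685
  Sum = 182.86 µg/mL·hr
oral capsule tail: 10.31/0.358 = 28.799; AUC_ev,0→∞ = 182.86 + 28.799 = 211.659 µg/mL·hr
F = (AUC_ev/D_ev)/(AUC_iv/D_iv) = (211.659/80)/(147.7845/20) = 2.6457375/7.389225 = 0.3581

F = 0.358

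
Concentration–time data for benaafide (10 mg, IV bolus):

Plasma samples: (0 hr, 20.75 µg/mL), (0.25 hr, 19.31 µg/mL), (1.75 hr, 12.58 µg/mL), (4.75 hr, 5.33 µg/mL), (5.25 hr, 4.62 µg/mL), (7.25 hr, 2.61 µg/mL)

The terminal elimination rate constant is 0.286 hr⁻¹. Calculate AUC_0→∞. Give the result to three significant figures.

Trapezoidal AUC_0→7.25:
  [0→0.25]: (20.75+19.31)/2 × 0.25 = 5.0075
  [0.25→1.75]: (19.31+12.58)/2 × 1.5 = 23.9175
  [1.75→4.75]: (12.58+5.33)/2 × 3 = 26.865
  [4.75→5.25]: (5.33+4.62)/2 × 0.5 = 2.4875
  [5.25→7.25]: (4.62+2.61)/2 × 2 = 7.23
  Sum = 65.5075 µg/mL·hr
Extrapolated tail: C_last / k_e = 2.61 / 0.286 = 9.126
AUC_0→∞ = 65.5075 + 9.126 = 74.6335 µg/mL·hr

AUC = 74.6 µg/mL·hr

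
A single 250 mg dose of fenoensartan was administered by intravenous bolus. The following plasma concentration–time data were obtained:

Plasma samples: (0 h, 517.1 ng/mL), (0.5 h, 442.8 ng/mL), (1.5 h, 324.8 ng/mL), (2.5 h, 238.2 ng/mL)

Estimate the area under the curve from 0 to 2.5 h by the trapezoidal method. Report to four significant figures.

Trapezoidal AUC_0→2.5:
  [0→0.5]: (517.1+442.8)/2 × 0.5 = 239.975
  [0.5→1.5]: (442.8+324.8)/2 × 1 = 383.8
  [1.5→2.5]: (324.8+238.2)/2 × 1 = 281.5
  Sum = 905.275 ng/mL·h

AUC = 905.3 ng/mL·h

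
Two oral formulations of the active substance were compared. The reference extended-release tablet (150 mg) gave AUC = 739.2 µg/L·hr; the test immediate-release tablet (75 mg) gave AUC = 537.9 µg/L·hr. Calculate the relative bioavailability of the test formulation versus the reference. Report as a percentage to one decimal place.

F_rel = (AUC_test/D_test) / (AUC_ref/D_ref)
      = (537.9/75) / (739.2/150)
      = 7.172 / 4.928 = 1.4554 = 145.54%

F_rel = 145.5%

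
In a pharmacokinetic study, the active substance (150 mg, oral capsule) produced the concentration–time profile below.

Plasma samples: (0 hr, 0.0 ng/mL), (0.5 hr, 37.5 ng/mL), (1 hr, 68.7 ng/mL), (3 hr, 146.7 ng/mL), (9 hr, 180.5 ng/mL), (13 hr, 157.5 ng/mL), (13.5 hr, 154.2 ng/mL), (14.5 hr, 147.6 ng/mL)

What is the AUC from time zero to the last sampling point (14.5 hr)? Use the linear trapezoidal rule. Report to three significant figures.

AUC = 2140 ng/mL·hr

Trapezoidal AUC_0→14.5:
  [0→0.5]: (0.0+37.5)/2 × 0.5 = 9.375
  [0.5→1]: (37.5+68.7)/2 × 0.5 = 26.55
  [1→3]: (68.7+146.7)/2 × 2 = 215.4
  [3→9]: (146.7+180.5)/2 × 6 = 981.6
  [9→13]: (180.5+157.5)/2 × 4 = 676.0
  [13→13.5]: (157.5+154.2)/2 × 0.5 = 77.925
  [13.5→14.5]: (154.2+147.6)/2 × 1 = 150.9
  Sum = 2137.75 ng/mL·hr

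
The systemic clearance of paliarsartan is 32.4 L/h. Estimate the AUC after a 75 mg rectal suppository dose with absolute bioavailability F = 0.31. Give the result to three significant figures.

AUC_0→∞ = F × Dose / CL
        = 0.31 × 75 / 32.4 = 0.717593 mg/L·h

AUC = 0.718 mg/L·h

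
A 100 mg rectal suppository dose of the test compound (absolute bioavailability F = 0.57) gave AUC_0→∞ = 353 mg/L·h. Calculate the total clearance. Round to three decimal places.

CL = F × Dose / AUC_0→∞
   = 0.57 × 100 / 353 = 0.161473 L/h

CL = 0.161 L/h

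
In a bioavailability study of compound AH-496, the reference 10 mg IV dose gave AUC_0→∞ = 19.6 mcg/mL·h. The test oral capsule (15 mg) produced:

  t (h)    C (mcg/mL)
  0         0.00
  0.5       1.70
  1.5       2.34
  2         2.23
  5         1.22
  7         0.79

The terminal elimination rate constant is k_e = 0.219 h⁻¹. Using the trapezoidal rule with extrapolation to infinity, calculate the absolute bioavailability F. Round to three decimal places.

F = 0.489

Trapezoidal AUC_0→7 (oral capsule):
  [0→0.5]: (0.00+1.70)/2 × 0.5 = 0.425
  [0.5→1.5]: (1.70+2.34)/2 × 1 = 2.02
  [1.5→2]: (2.34+2.23)/2 × 0.5 = 1.1425
  [2→5]: (2.23+1.22)/2 × 3 = 5.175
  [5→7]: (1.22+0.79)/2 × 2 = 2.01
  Sum = 10.7725 mcg/mL·h
Tail: C_last/k_e = 0.79/0.219 = 3.607
AUC_0→∞ (oral capsule) = 10.7725 + 3.607 = 14.3795 mcg/mL·h
F = (AUC_ev/D_ev)/(AUC_iv/D_iv) = (14.3795/15)/(19.6/10) = 0.958633/1.96 = 0.4891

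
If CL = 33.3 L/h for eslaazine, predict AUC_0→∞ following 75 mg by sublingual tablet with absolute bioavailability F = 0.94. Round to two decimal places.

AUC_0→∞ = F × Dose / CL
        = 0.94 × 75 / 33.3 = 2.11712 mg/L·h

AUC = 2.12 mg/L·h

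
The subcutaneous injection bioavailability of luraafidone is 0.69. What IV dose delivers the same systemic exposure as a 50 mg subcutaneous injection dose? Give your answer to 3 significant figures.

D_iv = 34.5 mg

Systemic exposure from an extravascular dose = F × D_ev, so the equivalent IV dose is F × D_ev.
D_iv = F × D_ev = 0.69 × 50 = 34.5 mg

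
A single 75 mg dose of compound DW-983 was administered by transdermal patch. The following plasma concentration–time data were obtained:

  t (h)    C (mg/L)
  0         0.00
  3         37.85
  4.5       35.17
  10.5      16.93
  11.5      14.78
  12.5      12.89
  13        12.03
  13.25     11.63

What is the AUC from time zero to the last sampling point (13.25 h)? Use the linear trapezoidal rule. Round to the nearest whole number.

AUC = 307 mg/L·h

Trapezoidal AUC_0→13.25:
  [0→3]: (0.00+37.85)/2 × 3 = 56.775
  [3→4.5]: (37.85+35.17)/2 × 1.5 = 54.765
  [4.5→10.5]: (35.17+16.93)/2 × 6 = 156.3
  [10.5→11.5]: (16.93+14.78)/2 × 1 = 15.855
  [11.5→12.5]: (14.78+12.89)/2 × 1 = 13.835
  [12.5→13]: (12.89+12.03)/2 × 0.5 = 6.23
  [13→13.25]: (12.03+11.63)/2 × 0.25 = 2.9575
  Sum = 306.7175 mg/L·h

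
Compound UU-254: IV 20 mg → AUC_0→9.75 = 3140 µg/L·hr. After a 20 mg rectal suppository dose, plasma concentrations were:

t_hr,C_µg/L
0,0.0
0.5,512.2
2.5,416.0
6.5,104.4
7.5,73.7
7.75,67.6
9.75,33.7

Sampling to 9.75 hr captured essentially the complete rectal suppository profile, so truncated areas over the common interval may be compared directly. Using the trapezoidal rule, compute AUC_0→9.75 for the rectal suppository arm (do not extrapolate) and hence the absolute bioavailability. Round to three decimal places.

Trapezoidal AUC_0→9.75 (rectal suppository):
  [0→0.5]: (0.0+512.2)/2 × 0.5 = 128.05
  [0.5→2.5]: (512.2+416.0)/2 × 2 = 928.2
  [2.5→6.5]: (416.0+104.4)/2 × 4 = 1040.8
  [6.5→7.5]: (104.4+73.7)/2 × 1 = 89.05
  [7.5→7.75]: (73.7+67.6)/2 × 0.25 = 17.6625
  [7.75→9.75]: (67.6+33.7)/2 × 2 = 101.3
  Sum = 2305.0625 µg/L·hr
F = (AUC_ev/D_ev)/(AUC_iv/D_iv) = (2305.0625/20)/(3140/20) = 115.253/157 = 0.7341

F = 0.734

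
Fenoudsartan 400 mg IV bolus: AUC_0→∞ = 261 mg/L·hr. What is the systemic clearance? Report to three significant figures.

CL = 1.53 L/hr

CL = Dose_iv / AUC_0→∞
   = 400 / 261 = 1.53257 L/hr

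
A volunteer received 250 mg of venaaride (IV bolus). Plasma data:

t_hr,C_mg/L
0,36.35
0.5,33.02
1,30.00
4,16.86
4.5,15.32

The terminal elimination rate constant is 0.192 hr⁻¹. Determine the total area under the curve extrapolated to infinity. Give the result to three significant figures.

AUC = 191 mg/L·hr

Trapezoidal AUC_0→4.5:
  [0→0.5]: (36.35+33.02)/2 × 0.5 = 17.3425
  [0.5→1]: (33.02+30.00)/2 × 0.5 = 15.755
  [1→4]: (30.00+16.86)/2 × 3 = 70.29
  [4→4.5]: (16.86+15.32)/2 × 0.5 = 8.045
  Sum = 111.4325 mg/L·hr
Extrapolated tail: C_last / k_e = 15.32 / 0.192 = 79.792
AUC_0→∞ = 111.4325 + 79.792 = 191.2245 mg/L·hr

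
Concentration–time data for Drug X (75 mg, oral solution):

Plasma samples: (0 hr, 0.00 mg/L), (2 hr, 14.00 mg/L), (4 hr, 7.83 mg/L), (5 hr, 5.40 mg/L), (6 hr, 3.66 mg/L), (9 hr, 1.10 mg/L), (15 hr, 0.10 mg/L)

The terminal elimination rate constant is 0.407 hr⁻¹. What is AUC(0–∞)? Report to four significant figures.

Trapezoidal AUC_0→15:
  [0→2]: (0.00+14.00)/2 × 2 = 14.0
  [2→4]: (14.00+7.83)/2 × 2 = 21.83
  [4→5]: (7.83+5.40)/2 × 1 = 6.615
  [5→6]: (5.40+3.66)/2 × 1 = 4.53
  [6→9]: (3.66+1.10)/2 × 3 = 7.14
  [9→15]: (1.10+0.10)/2 × 6 = 3.6
  Sum = 57.715 mg/L·hr
Extrapolated tail: C_last / k_e = 0.10 / 0.407 = 0.246
AUC_0→∞ = 57.715 + 0.246 = 57.961 mg/L·hr

AUC = 57.96 mg/L·hr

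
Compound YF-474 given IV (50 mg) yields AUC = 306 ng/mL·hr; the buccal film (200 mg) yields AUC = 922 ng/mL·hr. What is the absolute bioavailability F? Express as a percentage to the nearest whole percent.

F = 75%

F = (AUC_ev / D_ev) / (AUC_iv / D_iv)
  = (922/200) / (306/50)
  = 4.61 / 6.12 = 0.7533
  = 75.33%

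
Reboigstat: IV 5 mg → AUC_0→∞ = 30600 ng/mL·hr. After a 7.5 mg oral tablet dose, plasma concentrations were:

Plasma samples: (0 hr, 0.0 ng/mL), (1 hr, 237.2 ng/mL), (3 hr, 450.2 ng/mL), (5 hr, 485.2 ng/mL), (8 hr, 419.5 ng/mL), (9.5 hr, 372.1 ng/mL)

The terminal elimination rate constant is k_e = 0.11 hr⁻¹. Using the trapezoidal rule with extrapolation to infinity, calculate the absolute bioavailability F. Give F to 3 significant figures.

F = 0.154

Trapezoidal AUC_0→9.5 (oral tablet):
  [0→1]: (0.0+237.2)/2 × 1 = 118.6
  [1→3]: (237.2+450.2)/2 × 2 = 687.4
  [3→5]: (450.2+485.2)/2 × 2 = 935.4
  [5→8]: (485.2+419.5)/2 × 3 = 1357.05
  [8→9.5]: (419.5+372.1)/2 × 1.5 = 593.7
  Sum = 3692.15 ng/mL·hr
Tail: C_last/k_e = 372.1/0.11 = 3382.727
AUC_0→∞ (oral tablet) = 3692.15 + 3382.727 = 7074.877 ng/mL·hr
F = (AUC_ev/D_ev)/(AUC_iv/D_iv) = (7074.877/7.5)/(30600/5) = 943.317/6120 = 0.1541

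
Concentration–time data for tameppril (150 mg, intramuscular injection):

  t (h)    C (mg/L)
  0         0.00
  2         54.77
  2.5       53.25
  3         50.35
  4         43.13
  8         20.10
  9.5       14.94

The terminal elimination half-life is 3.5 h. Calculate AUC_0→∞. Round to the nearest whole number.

AUC = 383 mg/L·h

Trapezoidal AUC_0→9.5:
  [0→2]: (0.00+54.77)/2 × 2 = 54.77
  [2→2.5]: (54.77+53.25)/2 × 0.5 = 27.005
  [2.5→3]: (53.25+50.35)/2 × 0.5 = 25.9
  [3→4]: (50.35+43.13)/2 × 1 = 46.74
  [4→8]: (43.13+20.10)/2 × 4 = 126.46
  [8→9.5]: (20.10+14.94)/2 × 1.5 = 26.28
  Sum = 307.155 mg/L·h
k_e = ln2 / t½ = 0.693147 / 3.5 = 0.1980 h^-1
Extrapolated tail: C_last / k_e = 14.94 / 0.198 = 75.455
AUC_0→∞ = 307.155 + 75.455 = 382.61 mg/L·h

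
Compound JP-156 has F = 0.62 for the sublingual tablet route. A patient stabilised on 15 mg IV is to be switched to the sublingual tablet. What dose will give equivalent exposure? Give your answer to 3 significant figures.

D_sublingual = 24.2 mg

For equal systemic exposure: F × D_ev = D_iv
D_ev = D_iv / F = 15 / 0.62 = 24.1935 mg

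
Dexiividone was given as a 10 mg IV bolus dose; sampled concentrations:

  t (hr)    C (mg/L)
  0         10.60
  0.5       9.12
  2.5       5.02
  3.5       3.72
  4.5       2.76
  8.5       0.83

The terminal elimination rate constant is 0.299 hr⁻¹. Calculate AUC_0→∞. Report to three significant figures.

AUC = 36.6 mg/L·hr

Trapezoidal AUC_0→8.5:
  [0→0.5]: (10.60+9.12)/2 × 0.5 = 4.93
  [0.5→2.5]: (9.12+5.02)/2 × 2 = 14.14
  [2.5→3.5]: (5.02+3.72)/2 × 1 = 4.37
  [3.5→4.5]: (3.72+2.76)/2 × 1 = 3.24
  [4.5→8.5]: (2.76+0.83)/2 × 4 = 7.18
  Sum = 33.86 mg/L·hr
Extrapolated tail: C_last / k_e = 0.83 / 0.299 = 2.776
AUC_0→∞ = 33.86 + 2.776 = 36.636 mg/L·hr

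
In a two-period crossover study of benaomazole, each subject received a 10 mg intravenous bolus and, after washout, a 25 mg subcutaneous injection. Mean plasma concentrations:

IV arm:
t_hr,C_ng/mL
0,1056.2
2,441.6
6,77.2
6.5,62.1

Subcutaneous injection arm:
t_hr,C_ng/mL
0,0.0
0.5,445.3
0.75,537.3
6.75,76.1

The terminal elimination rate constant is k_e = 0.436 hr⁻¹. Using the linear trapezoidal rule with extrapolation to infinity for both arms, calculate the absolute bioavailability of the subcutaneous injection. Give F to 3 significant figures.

F = 0.332

Trapezoidal AUC_0→6.5 (IV):
  [0→2]: (1056.2+441.6)/2 × 2 = 1497.8
  [2→6]: (441.6+77.2)/2 × 4 = 1037.6
  [6→6.5]: (77.2+62.1)/2 × 0.5 = 34.825
  Sum = 2570.225 ng/mL·hr
IV tail: 62.1/0.436 = 142.431; AUC_iv,0→∞ = 2570.225 + 142.431 = 2712.656 ng/mL·hr
Trapezoidal AUC_0→6.75 (subcutaneous injection):
  [0→0.5]: (0.0+445.3)/2 × 0.5 = 111.325
  [0.5→0.75]: (445.3+537.3)/2 × 0.25 = 122.825
  [0.75→6.75]: (537.3+76.1)/2 × 6 = 1840.2
  Sum = 2074.35 ng/mL·hr
subcutaneous injection tail: 76.1/0.436 = 174.541; AUC_ev,0→∞ = 2074.35 + 174.541 = 2248.891 ng/mL·hr
F = (AUC_ev/D_ev)/(AUC_iv/D_iv) = (2248.891/25)/(2712.656/10) = 89.95564/271.2656 = 0.3316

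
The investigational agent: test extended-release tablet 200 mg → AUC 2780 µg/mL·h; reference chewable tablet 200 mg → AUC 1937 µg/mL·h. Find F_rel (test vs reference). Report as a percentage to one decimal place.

F_rel = 143.5%

F_rel = (AUC_test/D_test) / (AUC_ref/D_ref)
      = (2780/200) / (1937/200)
      = 13.9 / 9.685 = 1.4352 = 143.52%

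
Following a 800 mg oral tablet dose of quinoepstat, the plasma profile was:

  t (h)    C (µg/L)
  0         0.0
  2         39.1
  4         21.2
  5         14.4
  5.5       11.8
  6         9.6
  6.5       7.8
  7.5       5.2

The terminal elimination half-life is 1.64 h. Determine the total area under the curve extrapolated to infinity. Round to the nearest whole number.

Trapezoidal AUC_0→7.5:
  [0→2]: (0.0+39.1)/2 × 2 = 39.1
  [2→4]: (39.1+21.2)/2 × 2 = 60.3
  [4→5]: (21.2+14.4)/2 × 1 = 17.8
  [5→5.5]: (14.4+11.8)/2 × 0.5 = 6.55
  [5.5→6]: (11.8+9.6)/2 × 0.5 = 5.35
  [6→6.5]: (9.6+7.8)/2 × 0.5 = 4.35
  [6.5→7.5]: (7.8+5.2)/2 × 1 = 6.5
  Sum = 139.95 µg/L·h
k_e = ln2 / t½ = 0.693147 / 1.64 = 0.4227 h^-1
Extrapolated tail: C_last / k_e = 5.2 / 0.4227 = 12.302
AUC_0→∞ = 139.95 + 12.302 = 152.252 µg/L·h

AUC = 152 µg/L·h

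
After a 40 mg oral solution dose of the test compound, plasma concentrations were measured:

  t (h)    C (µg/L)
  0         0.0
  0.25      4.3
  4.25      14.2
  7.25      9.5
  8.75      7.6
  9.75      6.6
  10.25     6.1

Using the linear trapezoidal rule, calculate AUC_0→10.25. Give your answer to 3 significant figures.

AUC = 96.2 µg/L·h

Trapezoidal AUC_0→10.25:
  [0→0.25]: (0.0+4.3)/2 × 0.25 = 0.5375
  [0.25→4.25]: (4.3+14.2)/2 × 4 = 37.0
  [4.25→7.25]: (14.2+9.5)/2 × 3 = 35.55
  [7.25→8.75]: (9.5+7.6)/2 × 1.5 = 12.825
  [8.75→9.75]: (7.6+6.6)/2 × 1 = 7.1
  [9.75→10.25]: (6.6+6.1)/2 × 0.5 = 3.175
  Sum = 96.1875 µg/L·h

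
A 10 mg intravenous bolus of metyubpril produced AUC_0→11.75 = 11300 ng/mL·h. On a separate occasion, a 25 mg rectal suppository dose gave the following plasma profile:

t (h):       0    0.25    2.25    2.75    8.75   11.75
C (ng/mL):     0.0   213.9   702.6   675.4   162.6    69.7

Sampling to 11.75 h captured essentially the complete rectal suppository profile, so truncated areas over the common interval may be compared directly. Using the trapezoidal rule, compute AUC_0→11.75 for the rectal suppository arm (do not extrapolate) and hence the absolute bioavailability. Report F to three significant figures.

F = 0.147

Trapezoidal AUC_0→11.75 (rectal suppository):
  [0→0.25]: (0.0+213.9)/2 × 0.25 = 26.7375
  [0.25→2.25]: (213.9+702.6)/2 × 2 = 916.5
  [2.25→2.75]: (702.6+675.4)/2 × 0.5 = 344.5
  [2.75→8.75]: (675.4+162.6)/2 × 6 = 2514.0
  [8.75→11.75]: (162.6+69.7)/2 × 3 = 348.45
  Sum = 4150.1875 ng/mL·h
F = (AUC_ev/D_ev)/(AUC_iv/D_iv) = (4150.1875/25)/(11300/10) = 166.0075/1130 = 0.1469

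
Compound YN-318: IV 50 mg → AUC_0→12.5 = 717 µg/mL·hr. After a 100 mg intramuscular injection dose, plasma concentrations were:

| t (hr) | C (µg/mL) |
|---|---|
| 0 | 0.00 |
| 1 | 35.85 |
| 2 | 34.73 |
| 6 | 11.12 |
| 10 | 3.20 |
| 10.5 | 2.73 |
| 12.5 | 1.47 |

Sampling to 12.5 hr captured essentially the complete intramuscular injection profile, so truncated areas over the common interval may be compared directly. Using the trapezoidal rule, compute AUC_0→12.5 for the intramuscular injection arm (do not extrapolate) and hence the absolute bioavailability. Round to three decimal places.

F = 0.125

Trapezoidal AUC_0→12.5 (intramuscular injection):
  [0→1]: (0.00+35.85)/2 × 1 = 17.925
  [1→2]: (35.85+34.73)/2 × 1 = 35.29
  [2→6]: (34.73+11.12)/2 × 4 = 91.7
  [6→10]: (11.12+3.20)/2 × 4 = 28.64
  [10→10.5]: (3.20+2.73)/2 × 0.5 = 1.4825
  [10.5→12.5]: (2.73+1.47)/2 × 2 = 4.2
  Sum = 179.2375 µg/mL·hr
F = (AUC_ev/D_ev)/(AUC_iv/D_iv) = (179.2375/100)/(717/50) = 1.792375/14.34 = 0.1250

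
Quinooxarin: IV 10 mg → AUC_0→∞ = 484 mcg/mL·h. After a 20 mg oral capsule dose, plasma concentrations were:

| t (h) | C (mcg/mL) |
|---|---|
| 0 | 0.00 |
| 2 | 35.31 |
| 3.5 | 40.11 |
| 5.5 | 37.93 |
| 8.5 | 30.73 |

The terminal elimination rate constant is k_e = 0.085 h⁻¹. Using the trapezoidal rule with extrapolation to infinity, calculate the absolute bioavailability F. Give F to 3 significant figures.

Trapezoidal AUC_0→8.5 (oral capsule):
  [0→2]: (0.00+35.31)/2 × 2 = 35.31
  [2→3.5]: (35.31+40.11)/2 × 1.5 = 56.565
  [3.5→5.5]: (40.11+37.93)/2 × 2 = 78.04
  [5.5→8.5]: (37.93+30.73)/2 × 3 = 102.99
  Sum = 272.905 mcg/mL·h
Tail: C_last/k_e = 30.73/0.085 = 361.529
AUC_0→∞ (oral capsule) = 272.905 + 361.529 = 634.434 mcg/mL·h
F = (AUC_ev/D_ev)/(AUC_iv/D_iv) = (634.434/20)/(484/10) = 31.7217/48.4 = 0.6554

F = 0.655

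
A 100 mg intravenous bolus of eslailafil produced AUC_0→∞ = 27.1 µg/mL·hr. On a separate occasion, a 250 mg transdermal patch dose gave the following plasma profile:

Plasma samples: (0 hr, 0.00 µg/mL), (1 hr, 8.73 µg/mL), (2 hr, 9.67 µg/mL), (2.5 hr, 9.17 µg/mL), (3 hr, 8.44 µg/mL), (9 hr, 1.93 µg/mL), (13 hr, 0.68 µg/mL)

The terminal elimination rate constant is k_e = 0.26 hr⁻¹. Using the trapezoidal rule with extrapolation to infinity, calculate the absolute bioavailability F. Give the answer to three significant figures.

Trapezoidal AUC_0→13 (transdermal patch):
  [0→1]: (0.00+8.73)/2 × 1 = 4.365
  [1→2]: (8.73+9.67)/2 × 1 = 9.2
  [2→2.5]: (9.67+9.17)/2 × 0.5 = 4.71
  [2.5→3]: (9.17+8.44)/2 × 0.5 = 4.4025
  [3→9]: (8.44+1.93)/2 × 6 = 31.11
  [9→13]: (1.93+0.68)/2 × 4 = 5.22
  Sum = 59.0075 µg/mL·hr
Tail: C_last/k_e = 0.68/0.26 = 2.615
AUC_0→∞ (transdermal patch) = 59.0075 + 2.615 = 61.6225 µg/mL·hr
F = (AUC_ev/D_ev)/(AUC_iv/D_iv) = (61.6225/250)/(27.1/100) = 0.24649/0.271 = 0.9096

F = 0.910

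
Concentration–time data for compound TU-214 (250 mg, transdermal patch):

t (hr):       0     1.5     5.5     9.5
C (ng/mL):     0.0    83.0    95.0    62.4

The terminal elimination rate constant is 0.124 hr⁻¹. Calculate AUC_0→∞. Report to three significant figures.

AUC = 1240 ng/mL·hr

Trapezoidal AUC_0→9.5:
  [0→1.5]: (0.0+83.0)/2 × 1.5 = 62.25
  [1.5→5.5]: (83.0+95.0)/2 × 4 = 356.0
  [5.5→9.5]: (95.0+62.4)/2 × 4 = 314.8
  Sum = 733.05 ng/mL·hr
Extrapolated tail: C_last / k_e = 62.4 / 0.124 = 503.226
AUC_0→∞ = 733.05 + 503.226 = 1236.276 ng/mL·hr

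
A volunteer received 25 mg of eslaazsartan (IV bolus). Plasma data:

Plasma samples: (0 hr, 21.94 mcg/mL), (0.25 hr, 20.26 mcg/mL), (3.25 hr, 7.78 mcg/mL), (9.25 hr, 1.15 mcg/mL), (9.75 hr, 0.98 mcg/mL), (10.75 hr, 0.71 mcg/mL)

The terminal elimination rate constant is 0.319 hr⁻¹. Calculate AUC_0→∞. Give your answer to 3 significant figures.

AUC = 77.7 mcg/mL·hr

Trapezoidal AUC_0→10.75:
  [0→0.25]: (21.94+20.26)/2 × 0.25 = 5.275
  [0.25→3.25]: (20.26+7.78)/2 × 3 = 42.06
  [3.25→9.25]: (7.78+1.15)/2 × 6 = 26.79
  [9.25→9.75]: (1.15+0.98)/2 × 0.5 = 0.5325
  [9.75→10.75]: (0.98+0.71)/2 × 1 = 0.845
  Sum = 75.5025 mcg/mL·hr
Extrapolated tail: C_last / k_e = 0.71 / 0.319 = 2.226
AUC_0→∞ = 75.5025 + 2.226 = 77.7285 mcg/mL·hr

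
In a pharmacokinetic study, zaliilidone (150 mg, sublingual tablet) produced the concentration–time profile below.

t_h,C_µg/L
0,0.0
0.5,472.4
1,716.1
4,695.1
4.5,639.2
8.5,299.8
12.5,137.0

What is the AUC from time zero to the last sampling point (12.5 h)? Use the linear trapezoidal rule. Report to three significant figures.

Trapezoidal AUC_0→12.5:
  [0→0.5]: (0.0+472.4)/2 × 0.5 = 118.1
  [0.5→1]: (472.4+716.1)/2 × 0.5 = 297.125
  [1→4]: (716.1+695.1)/2 × 3 = 2116.8
  [4→4.5]: (695.1+639.2)/2 × 0.5 = 333.575
  [4.5→8.5]: (639.2+299.8)/2 × 4 = 1878.0
  [8.5→12.5]: (299.8+137.0)/2 × 4 = 873.6
  Sum = 5617.2 µg/L·h

AUC = 5620 µg/L·h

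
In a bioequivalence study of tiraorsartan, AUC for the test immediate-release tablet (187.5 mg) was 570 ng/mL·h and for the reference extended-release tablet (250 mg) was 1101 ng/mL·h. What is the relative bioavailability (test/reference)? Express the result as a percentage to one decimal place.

F_rel = (AUC_test/D_test) / (AUC_ref/D_ref)
      = (570/187.5) / (1101/250)
      = 3.04 / 4.404 = 0.6903 = 69.03%

F_rel = 69.0%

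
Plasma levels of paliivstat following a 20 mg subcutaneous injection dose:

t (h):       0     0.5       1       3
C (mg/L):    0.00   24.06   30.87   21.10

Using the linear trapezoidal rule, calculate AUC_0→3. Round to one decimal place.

Trapezoidal AUC_0→3:
  [0→0.5]: (0.00+24.06)/2 × 0.5 = 6.015
  [0.5→1]: (24.06+30.87)/2 × 0.5 = 13.7325
  [1→3]: (30.87+21.10)/2 × 2 = 51.97
  Sum = 71.7175 mg/L·h

AUC = 71.7 mg/L·h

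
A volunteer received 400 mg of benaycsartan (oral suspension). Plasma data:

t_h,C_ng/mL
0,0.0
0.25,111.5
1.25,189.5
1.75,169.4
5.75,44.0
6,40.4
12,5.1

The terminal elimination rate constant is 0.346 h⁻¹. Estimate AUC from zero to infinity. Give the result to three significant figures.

Trapezoidal AUC_0→12:
  [0→0.25]: (0.0+111.5)/2 × 0.25 = 13.9375
  [0.25→1.25]: (111.5+189.5)/2 × 1 = 150.5
  [1.25→1.75]: (189.5+169.4)/2 × 0.5 = 89.725
  [1.75→5.75]: (169.4+44.0)/2 × 4 = 426.8
  [5.75→6]: (44.0+40.4)/2 × 0.25 = 10.55
  [6→12]: (40.4+5.1)/2 × 6 = 136.5
  Sum = 828.0125 ng/mL·h
Extrapolated tail: C_last / k_e = 5.1 / 0.346 = 14.740
AUC_0→∞ = 828.0125 + 14.740 = 842.7525 ng/mL·h

AUC = 843 ng/mL·h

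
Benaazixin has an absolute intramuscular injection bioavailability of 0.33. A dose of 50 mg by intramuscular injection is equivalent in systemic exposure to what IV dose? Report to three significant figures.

Systemic exposure from an extravascular dose = F × D_ev, so the equivalent IV dose is F × D_ev.
D_iv = F × D_ev = 0.33 × 50 = 16.5 mg

D_iv = 16.5 mg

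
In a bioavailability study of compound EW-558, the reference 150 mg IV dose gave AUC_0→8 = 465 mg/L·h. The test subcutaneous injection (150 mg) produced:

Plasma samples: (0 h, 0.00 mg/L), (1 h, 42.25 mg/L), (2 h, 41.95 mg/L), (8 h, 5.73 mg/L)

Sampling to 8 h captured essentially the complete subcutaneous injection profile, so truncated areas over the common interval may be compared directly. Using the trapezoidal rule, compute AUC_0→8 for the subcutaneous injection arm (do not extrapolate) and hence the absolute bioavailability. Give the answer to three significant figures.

F = 0.444

Trapezoidal AUC_0→8 (subcutaneous injection):
  [0→1]: (0.00+42.25)/2 × 1 = 21.125
  [1→2]: (42.25+41.95)/2 × 1 = 42.1
  [2→8]: (41.95+5.73)/2 × 6 = 143.04
  Sum = 206.265 mg/L·h
F = (AUC_ev/D_ev)/(AUC_iv/D_iv) = (206.265/150)/(465/150) = 1.3751/3.1 = 0.4436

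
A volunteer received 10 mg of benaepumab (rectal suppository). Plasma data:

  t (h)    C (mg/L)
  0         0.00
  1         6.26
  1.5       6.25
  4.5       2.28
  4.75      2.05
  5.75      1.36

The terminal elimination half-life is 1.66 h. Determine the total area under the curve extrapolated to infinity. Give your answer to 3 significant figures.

Trapezoidal AUC_0→5.75:
  [0→1]: (0.00+6.26)/2 × 1 = 3.13
  [1→1.5]: (6.26+6.25)/2 × 0.5 = 3.1275
  [1.5→4.5]: (6.25+2.28)/2 × 3 = 12.795
  [4.5→4.75]: (2.28+2.05)/2 × 0.25 = 0.54125
  [4.75→5.75]: (2.05+1.36)/2 × 1 = 1.705
  Sum = 21.29875 mg/L·h
k_e = ln2 / t½ = 0.693147 / 1.66 = 0.4176 h^-1
Extrapolated tail: C_last / k_e = 1.36 / 0.4176 = 3.257
AUC_0→∞ = 21.29875 + 3.257 = 24.55575 mg/L·h

AUC = 24.6 mg/L·h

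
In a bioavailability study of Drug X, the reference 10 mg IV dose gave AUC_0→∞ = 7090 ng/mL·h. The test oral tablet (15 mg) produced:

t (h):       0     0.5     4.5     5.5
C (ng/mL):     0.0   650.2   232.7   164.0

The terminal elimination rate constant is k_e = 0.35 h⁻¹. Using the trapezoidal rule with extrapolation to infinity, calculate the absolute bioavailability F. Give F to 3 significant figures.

F = 0.244

Trapezoidal AUC_0→5.5 (oral tablet):
  [0→0.5]: (0.0+650.2)/2 × 0.5 = 162.55
  [0.5→4.5]: (650.2+232.7)/2 × 4 = 1765.8
  [4.5→5.5]: (232.7+164.0)/2 × 1 = 198.35
  Sum = 2126.7 ng/mL·h
Tail: C_last/k_e = 164.0/0.35 = 468.571
AUC_0→∞ (oral tablet) = 2126.7 + 468.571 = 2595.271 ng/mL·h
F = (AUC_ev/D_ev)/(AUC_iv/D_iv) = (2595.271/15)/(7090/10) = 173.018/709 = 0.2440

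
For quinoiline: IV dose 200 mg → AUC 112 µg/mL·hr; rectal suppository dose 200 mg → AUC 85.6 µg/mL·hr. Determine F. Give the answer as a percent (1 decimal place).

F = 76.4%

F = (AUC_ev / D_ev) / (AUC_iv / D_iv)
  = (85.6/200) / (112/200)
  = 0.428 / 0.56 = 0.7643
  = 76.43%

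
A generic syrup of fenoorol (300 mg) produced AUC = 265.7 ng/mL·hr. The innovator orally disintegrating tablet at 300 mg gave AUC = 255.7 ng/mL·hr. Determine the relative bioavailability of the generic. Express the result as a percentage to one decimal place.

F_rel = 103.9%

F_rel = (AUC_test/D_test) / (AUC_ref/D_ref)
      = (265.7/300) / (255.7/300)
      = 0.885667 / 0.852333 = 1.0391 = 103.91%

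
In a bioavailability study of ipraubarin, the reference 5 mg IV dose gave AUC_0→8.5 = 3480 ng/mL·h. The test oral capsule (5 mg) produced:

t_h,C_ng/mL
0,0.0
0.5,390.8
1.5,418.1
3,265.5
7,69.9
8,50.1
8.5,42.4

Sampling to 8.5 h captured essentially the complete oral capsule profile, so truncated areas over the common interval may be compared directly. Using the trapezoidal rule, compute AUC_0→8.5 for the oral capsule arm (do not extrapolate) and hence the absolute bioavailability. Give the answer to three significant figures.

F = 0.508

Trapezoidal AUC_0→8.5 (oral capsule):
  [0→0.5]: (0.0+390.8)/2 × 0.5 = 97.7
  [0.5→1.5]: (390.8+418.1)/2 × 1 = 404.45
  [1.5→3]: (418.1+265.5)/2 × 1.5 = 512.7
  [3→7]: (265.5+69.9)/2 × 4 = 670.8
  [7→8]: (69.9+50.1)/2 × 1 = 60.0
  [8→8.5]: (50.1+42.4)/2 × 0.5 = 23.125
  Sum = 1768.775 ng/mL·h
F = (AUC_ev/D_ev)/(AUC_iv/D_iv) = (1768.775/5)/(3480/5) = 353.755/696 = 0.5083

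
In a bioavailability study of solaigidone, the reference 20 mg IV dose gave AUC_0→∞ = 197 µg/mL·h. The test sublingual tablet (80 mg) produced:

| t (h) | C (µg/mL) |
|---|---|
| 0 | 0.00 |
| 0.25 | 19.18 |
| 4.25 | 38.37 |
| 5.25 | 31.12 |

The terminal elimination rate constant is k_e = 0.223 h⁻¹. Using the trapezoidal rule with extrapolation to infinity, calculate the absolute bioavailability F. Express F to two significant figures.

Trapezoidal AUC_0→5.25 (sublingual tablet):
  [0→0.25]: (0.00+19.18)/2 × 0.25 = 2.3975
  [0.25→4.25]: (19.18+38.37)/2 × 4 = 115.1
  [4.25→5.25]: (38.37+31.12)/2 × 1 = 34.745
  Sum = 152.2425 µg/mL·h
Tail: C_last/k_e = 31.12/0.223 = 139.552
AUC_0→∞ (sublingual tablet) = 152.2425 + 139.552 = 291.7945 µg/mL·h
F = (AUC_ev/D_ev)/(AUC_iv/D_iv) = (291.7945/80)/(197/20) = 3.64743/9.85 = 0.3703

F = 0.37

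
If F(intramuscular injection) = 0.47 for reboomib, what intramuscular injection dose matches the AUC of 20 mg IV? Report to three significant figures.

D_intramuscular = 42.6 mg

For equal systemic exposure: F × D_ev = D_iv
D_ev = D_iv / F = 20 / 0.47 = 42.5532 mg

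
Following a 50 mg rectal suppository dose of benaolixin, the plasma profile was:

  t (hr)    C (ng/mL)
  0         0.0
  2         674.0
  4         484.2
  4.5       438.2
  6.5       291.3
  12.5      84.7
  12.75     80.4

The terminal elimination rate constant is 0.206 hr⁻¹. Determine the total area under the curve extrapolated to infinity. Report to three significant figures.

Trapezoidal AUC_0→12.75:
  [0→2]: (0.0+674.0)/2 × 2 = 674.0
  [2→4]: (674.0+484.2)/2 × 2 = 1158.2
  [4→4.5]: (484.2+438.2)/2 × 0.5 = 230.6
  [4.5→6.5]: (438.2+291.3)/2 × 2 = 729.5
  [6.5→12.5]: (291.3+84.7)/2 × 6 = 1128.0
  [12.5→12.75]: (84.7+80.4)/2 × 0.25 = 20.6375
  Sum = 3940.9375 ng/mL·hr
Extrapolated tail: C_last / k_e = 80.4 / 0.206 = 390.291
AUC_0→∞ = 3940.9375 + 390.291 = 4331.2285 ng/mL·hr

AUC = 4330 ng/mL·hr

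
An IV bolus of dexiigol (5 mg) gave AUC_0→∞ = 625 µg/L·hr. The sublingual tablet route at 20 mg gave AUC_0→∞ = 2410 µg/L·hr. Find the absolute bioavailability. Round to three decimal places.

F = 0.964

F = (AUC_ev / D_ev) / (AUC_iv / D_iv)
  = (2410/20) / (625/5)
  = 120.5 / 125 = 0.9640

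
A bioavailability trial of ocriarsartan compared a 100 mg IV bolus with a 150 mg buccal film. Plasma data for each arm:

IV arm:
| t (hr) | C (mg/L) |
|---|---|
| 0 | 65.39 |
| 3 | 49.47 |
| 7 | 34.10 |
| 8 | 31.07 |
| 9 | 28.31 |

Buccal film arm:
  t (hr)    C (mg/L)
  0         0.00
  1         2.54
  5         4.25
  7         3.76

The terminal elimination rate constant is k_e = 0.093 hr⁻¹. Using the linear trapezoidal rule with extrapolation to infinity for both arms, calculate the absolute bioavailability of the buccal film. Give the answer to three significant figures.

F = 0.0598

Trapezoidal AUC_0→9 (IV):
  [0→3]: (65.39+49.47)/2 × 3 = 172.29
  [3→7]: (49.47+34.10)/2 × 4 = 167.14
  [7→8]: (34.10+31.07)/2 × 1 = 32.585
  [8→9]: (31.07+28.31)/2 × 1 = 29.69
  Sum = 401.705 mg/L·hr
IV tail: 28.31/0.093 = 304.409; AUC_iv,0→∞ = 401.705 + 304.409 = 706.114 mg/L·hr
Trapezoidal AUC_0→7 (buccal film):
  [0→1]: (0.00+2.54)/2 × 1 = 1.27
  [1→5]: (2.54+4.25)/2 × 4 = 13.58
  [5→7]: (4.25+3.76)/2 × 2 = 8.01
  Sum = 22.86 mg/L·hr
buccal film tail: 3.76/0.093 = 40.430; AUC_ev,0→∞ = 22.86 + 40.430 = 63.29 mg/L·hr
F = (AUC_ev/D_ev)/(AUC_iv/D_iv) = (63.29/150)/(706.114/100) = 0.421933/7.06114 = 0.0598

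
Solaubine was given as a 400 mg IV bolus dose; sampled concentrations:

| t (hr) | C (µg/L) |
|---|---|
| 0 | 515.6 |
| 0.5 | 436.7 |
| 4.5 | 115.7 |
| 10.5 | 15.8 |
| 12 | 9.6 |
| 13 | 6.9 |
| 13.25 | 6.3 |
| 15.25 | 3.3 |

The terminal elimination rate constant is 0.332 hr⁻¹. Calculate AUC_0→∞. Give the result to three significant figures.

Trapezoidal AUC_0→15.25:
  [0→0.5]: (515.6+436.7)/2 × 0.5 = 238.075
  [0.5→4.5]: (436.7+115.7)/2 × 4 = 1104.8
  [4.5→10.5]: (115.7+15.8)/2 × 6 = 394.5
  [10.5→12]: (15.8+9.6)/2 × 1.5 = 19.05
  [12→13]: (9.6+6.9)/2 × 1 = 8.25
  [13→13.25]: (6.9+6.3)/2 × 0.25 = 1.65
  [13.25→15.25]: (6.3+3.3)/2 × 2 = 9.6
  Sum = 1775.925 µg/L·hr
Extrapolated tail: C_last / k_e = 3.3 / 0.332 = 9.940
AUC_0→∞ = 1775.925 + 9.940 = 1785.865 µg/L·hr

AUC = 1790 µg/L·hr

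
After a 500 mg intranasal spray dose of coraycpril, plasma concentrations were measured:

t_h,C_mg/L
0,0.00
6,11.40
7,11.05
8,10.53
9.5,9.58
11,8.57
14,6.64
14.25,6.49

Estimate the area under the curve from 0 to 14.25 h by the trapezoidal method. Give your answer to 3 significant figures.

AUC = 109 mg/L·h

Trapezoidal AUC_0→14.25:
  [0→6]: (0.00+11.40)/2 × 6 = 34.2
  [6→7]: (11.40+11.05)/2 × 1 = 11.225
  [7→8]: (11.05+10.53)/2 × 1 = 10.79
  [8→9.5]: (10.53+9.58)/2 × 1.5 = 15.0825
  [9.5→11]: (9.58+8.57)/2 × 1.5 = 13.6125
  [11→14]: (8.57+6.64)/2 × 3 = 22.815
  [14→14.25]: (6.64+6.49)/2 × 0.25 = 1.64125
  Sum = 109.36625 mg/L·h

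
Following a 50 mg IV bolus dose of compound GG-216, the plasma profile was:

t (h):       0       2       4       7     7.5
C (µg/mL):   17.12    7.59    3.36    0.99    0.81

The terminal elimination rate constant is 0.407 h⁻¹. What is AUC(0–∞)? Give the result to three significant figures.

AUC = 44.6 µg/mL·h

Trapezoidal AUC_0→7.5:
  [0→2]: (17.12+7.59)/2 × 2 = 24.71
  [2→4]: (7.59+3.36)/2 × 2 = 10.95
  [4→7]: (3.36+0.99)/2 × 3 = 6.525
  [7→7.5]: (0.99+0.81)/2 × 0.5 = 0.45
  Sum = 42.635 µg/mL·h
Extrapolated tail: C_last / k_e = 0.81 / 0.407 = 1.990
AUC_0→∞ = 42.635 + 1.990 = 44.625 µg/mL·h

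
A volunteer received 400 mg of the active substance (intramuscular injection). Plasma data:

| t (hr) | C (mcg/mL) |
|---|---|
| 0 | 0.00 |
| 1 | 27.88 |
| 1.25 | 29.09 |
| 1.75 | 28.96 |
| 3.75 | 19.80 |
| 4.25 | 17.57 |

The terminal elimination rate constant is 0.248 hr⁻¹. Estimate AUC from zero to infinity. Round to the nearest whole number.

Trapezoidal AUC_0→4.25:
  [0→1]: (0.00+27.88)/2 × 1 = 13.94
  [1→1.25]: (27.88+29.09)/2 × 0.25 = 7.12125
  [1.25→1.75]: (29.09+28.96)/2 × 0.5 = 14.5125
  [1.75→3.75]: (28.96+19.80)/2 × 2 = 48.76
  [3.75→4.25]: (19.80+17.57)/2 × 0.5 = 9.3425
  Sum = 93.67625 mcg/mL·hr
Extrapolated tail: C_last / k_e = 17.57 / 0.248 = 70.847
AUC_0→∞ = 93.67625 + 70.847 = 164.52325 mcg/mL·hr

AUC = 165 mcg/mL·hr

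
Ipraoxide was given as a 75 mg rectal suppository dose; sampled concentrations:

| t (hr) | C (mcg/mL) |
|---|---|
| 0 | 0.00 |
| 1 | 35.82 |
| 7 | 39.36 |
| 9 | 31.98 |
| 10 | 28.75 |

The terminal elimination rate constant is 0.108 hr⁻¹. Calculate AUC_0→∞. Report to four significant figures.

AUC = 611.4 mcg/mL·hr

Trapezoidal AUC_0→10:
  [0→1]: (0.00+35.82)/2 × 1 = 17.91
  [1→7]: (35.82+39.36)/2 × 6 = 225.54
  [7→9]: (39.36+31.98)/2 × 2 = 71.34
  [9→10]: (31.98+28.75)/2 × 1 = 30.365
  Sum = 345.155 mcg/mL·hr
Extrapolated tail: C_last / k_e = 28.75 / 0.108 = 266.204
AUC_0→∞ = 345.155 + 266.204 = 611.359 mcg/mL·hr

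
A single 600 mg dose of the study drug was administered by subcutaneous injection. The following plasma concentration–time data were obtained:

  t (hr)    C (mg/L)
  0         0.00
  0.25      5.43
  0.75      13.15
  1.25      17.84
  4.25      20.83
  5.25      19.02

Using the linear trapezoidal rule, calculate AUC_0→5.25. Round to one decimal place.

Trapezoidal AUC_0→5.25:
  [0→0.25]: (0.00+5.43)/2 × 0.25 = 0.67875
  [0.25→0.75]: (5.43+13.15)/2 × 0.5 = 4.645
  [0.75→1.25]: (13.15+17.84)/2 × 0.5 = 7.7475
  [1.25→4.25]: (17.84+20.83)/2 × 3 = 58.005
  [4.25→5.25]: (20.83+19.02)/2 × 1 = 19.925
  Sum = 91.00125 mg/L·hr

AUC = 91.0 mg/L·hr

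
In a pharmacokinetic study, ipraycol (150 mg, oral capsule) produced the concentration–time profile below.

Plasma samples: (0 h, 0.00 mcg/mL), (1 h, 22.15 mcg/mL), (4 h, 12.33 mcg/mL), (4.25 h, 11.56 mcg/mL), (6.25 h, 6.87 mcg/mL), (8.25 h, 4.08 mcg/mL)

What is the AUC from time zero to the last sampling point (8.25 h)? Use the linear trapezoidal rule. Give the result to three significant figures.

Trapezoidal AUC_0→8.25:
  [0→1]: (0.00+22.15)/2 × 1 = 11.075
  [1→4]: (22.15+12.33)/2 × 3 = 51.72
  [4→4.25]: (12.33+11.56)/2 × 0.25 = 2.98625
  [4.25→6.25]: (11.56+6.87)/2 × 2 = 18.43
  [6.25→8.25]: (6.87+4.08)/2 × 2 = 10.95
  Sum = 95.16125 mcg/mL·h

AUC = 95.2 mcg/mL·h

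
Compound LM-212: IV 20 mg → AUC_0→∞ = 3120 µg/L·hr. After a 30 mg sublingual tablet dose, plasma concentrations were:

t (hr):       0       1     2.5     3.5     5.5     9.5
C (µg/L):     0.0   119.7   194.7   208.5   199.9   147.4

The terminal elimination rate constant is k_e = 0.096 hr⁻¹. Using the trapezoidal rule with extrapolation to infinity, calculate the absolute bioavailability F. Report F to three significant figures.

Trapezoidal AUC_0→9.5 (sublingual tablet):
  [0→1]: (0.0+119.7)/2 × 1 = 59.85
  [1→2.5]: (119.7+194.7)/2 × 1.5 = 235.8
  [2.5→3.5]: (194.7+208.5)/2 × 1 = 201.6
  [3.5→5.5]: (208.5+199.9)/2 × 2 = 408.4
  [5.5→9.5]: (199.9+147.4)/2 × 4 = 694.6
  Sum = 1600.25 µg/L·hr
Tail: C_last/k_e = 147.4/0.096 = 1535.417
AUC_0→∞ (sublingual tablet) = 1600.25 + 1535.417 = 3135.667 µg/L·hr
F = (AUC_ev/D_ev)/(AUC_iv/D_iv) = (3135.667/30)/(3120/20) = 104.522/156 = 0.6700

F = 0.670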